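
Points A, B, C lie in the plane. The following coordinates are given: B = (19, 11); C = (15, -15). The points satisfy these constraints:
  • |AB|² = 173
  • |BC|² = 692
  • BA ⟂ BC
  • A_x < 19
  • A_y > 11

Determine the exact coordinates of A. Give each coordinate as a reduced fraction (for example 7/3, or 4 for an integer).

1. A_x = 6  [[BA ⟂ BC ⇒ -4x-26y+362=0] ∩ [|A−(19, 11)|²=173]]
2. A_y = 13  [[BA ⟂ BC ⇒ -4x-26y+362=0] ∩ [|A−(19, 11)|²=173]]
   so A = (6, 13)

A = (6, 13)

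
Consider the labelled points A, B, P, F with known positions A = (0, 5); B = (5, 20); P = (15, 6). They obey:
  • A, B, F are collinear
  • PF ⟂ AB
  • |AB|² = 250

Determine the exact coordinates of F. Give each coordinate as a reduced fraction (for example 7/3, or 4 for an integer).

F = (9/5, 52/5)

1. F_x = 9/5  [[A, B, F are collinear ⇒ -15x+5y-25=0] ∩ [PF ⟂ AB ⇒ 5x+15y-165=0]]
2. F_y = 52/5  [[A, B, F are collinear ⇒ -15x+5y-25=0] ∩ [PF ⟂ AB ⇒ 5x+15y-165=0]]
   so F = (9/5, 52/5)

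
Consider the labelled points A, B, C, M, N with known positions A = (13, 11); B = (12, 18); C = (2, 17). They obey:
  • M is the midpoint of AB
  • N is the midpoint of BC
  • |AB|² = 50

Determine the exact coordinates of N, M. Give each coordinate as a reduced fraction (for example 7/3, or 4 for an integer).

N = (7, 35/2)
M = (25/2, 29/2)

1. M_x = 25/2  [2·M = A+B = (13, 11)+(12, 18)]
2. M_y = 29/2  [2·M = A+B = (13, 11)+(12, 18)]
   so M = (25/2, 29/2)
3. N_x = 7  [2·N = B+C = (12, 18)+(2, 17)]
4. N_y = 35/2  [2·N = B+C = (12, 18)+(2, 17)]
   so N = (7, 35/2)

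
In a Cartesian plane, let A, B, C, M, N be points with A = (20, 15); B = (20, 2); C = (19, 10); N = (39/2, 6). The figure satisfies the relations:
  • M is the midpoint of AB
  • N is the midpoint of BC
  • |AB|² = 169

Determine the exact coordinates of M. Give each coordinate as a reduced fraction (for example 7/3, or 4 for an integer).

1. M_x = 20  [2·M = A+B = (20, 15)+(20, 2)]
2. M_y = 17/2  [2·M = A+B = (20, 15)+(20, 2)]
   so M = (20, 17/2)

M = (20, 17/2)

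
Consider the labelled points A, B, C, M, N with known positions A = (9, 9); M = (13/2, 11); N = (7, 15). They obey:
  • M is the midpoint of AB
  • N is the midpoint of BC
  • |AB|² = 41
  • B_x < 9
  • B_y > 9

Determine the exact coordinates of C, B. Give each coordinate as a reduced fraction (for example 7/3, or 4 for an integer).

C = (10, 17)
B = (4, 13)

1. B_x = 4  [B = 2·M−A = 2·(13/2, 11)−(9, 9)]
2. B_y = 13  [B = 2·M−A = 2·(13/2, 11)−(9, 9)]
   so B = (4, 13)
3. C_x = 10  [C = 2·N−B = 2·(7, 15)−(4, 13)]
4. C_y = 17  [C = 2·N−B = 2·(7, 15)−(4, 13)]
   so C = (10, 17)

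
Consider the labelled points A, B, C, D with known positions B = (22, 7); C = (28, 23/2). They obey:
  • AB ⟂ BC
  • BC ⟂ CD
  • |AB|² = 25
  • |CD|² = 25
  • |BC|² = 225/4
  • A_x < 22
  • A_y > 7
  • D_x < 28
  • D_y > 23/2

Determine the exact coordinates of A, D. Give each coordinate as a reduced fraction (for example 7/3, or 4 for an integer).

A = (19, 11)
D = (25, 31/2)

1. A_x = 19  [[AB ⟂ BC ⇒ -6x-9/2y+327/2=0] ∩ [|A−(22, 7)|²=25]]
2. A_y = 11  [[AB ⟂ BC ⇒ -6x-9/2y+327/2=0] ∩ [|A−(22, 7)|²=25]]
   so A = (19, 11)
3. D_x = 25  [[BC ⟂ CD ⇒ 6x+9/2y-879/4=0] ∩ [|D−(28, 23/2)|²=25]]
4. D_y = 31/2  [[BC ⟂ CD ⇒ 6x+9/2y-879/4=0] ∩ [|D−(28, 23/2)|²=25]]
   so D = (25, 31/2)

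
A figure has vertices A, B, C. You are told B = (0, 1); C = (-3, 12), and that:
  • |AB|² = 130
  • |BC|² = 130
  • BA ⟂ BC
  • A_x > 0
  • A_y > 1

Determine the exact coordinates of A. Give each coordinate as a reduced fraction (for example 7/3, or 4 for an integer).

1. A_x = 11  [[BA ⟂ BC ⇒ -3x+11y-11=0] ∩ [|A−(0, 1)|²=130]]
2. A_y = 4  [[BA ⟂ BC ⇒ -3x+11y-11=0] ∩ [|A−(0, 1)|²=130]]
   so A = (11, 4)

A = (11, 4)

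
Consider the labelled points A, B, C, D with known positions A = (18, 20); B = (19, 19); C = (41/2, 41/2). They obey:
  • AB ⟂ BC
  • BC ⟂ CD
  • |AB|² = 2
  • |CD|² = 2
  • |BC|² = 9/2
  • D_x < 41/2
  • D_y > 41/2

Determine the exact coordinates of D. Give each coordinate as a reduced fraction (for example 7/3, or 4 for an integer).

1. D_x = 39/2  [[BC ⟂ CD ⇒ 3/2x+3/2y-123/2=0] ∩ [|D−(41/2, 41/2)|²=2]]
2. D_y = 43/2  [[BC ⟂ CD ⇒ 3/2x+3/2y-123/2=0] ∩ [|D−(41/2, 41/2)|²=2]]
   so D = (39/2, 43/2)

D = (39/2, 43/2)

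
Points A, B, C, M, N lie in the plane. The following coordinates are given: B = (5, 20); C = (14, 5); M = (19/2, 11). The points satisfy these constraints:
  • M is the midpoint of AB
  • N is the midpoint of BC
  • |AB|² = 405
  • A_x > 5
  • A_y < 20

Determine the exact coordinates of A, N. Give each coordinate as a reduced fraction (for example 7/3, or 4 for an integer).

1. A_x = 14  [A = 2·M−B = 2·(19/2, 11)−(5, 20)]
2. A_y = 2  [A = 2·M−B = 2·(19/2, 11)−(5, 20)]
   so A = (14, 2)
3. N_x = 19/2  [2·N = B+C = (5, 20)+(14, 5)]
4. N_y = 25/2  [2·N = B+C = (5, 20)+(14, 5)]
   so N = (19/2, 25/2)

A = (14, 2)
N = (19/2, 25/2)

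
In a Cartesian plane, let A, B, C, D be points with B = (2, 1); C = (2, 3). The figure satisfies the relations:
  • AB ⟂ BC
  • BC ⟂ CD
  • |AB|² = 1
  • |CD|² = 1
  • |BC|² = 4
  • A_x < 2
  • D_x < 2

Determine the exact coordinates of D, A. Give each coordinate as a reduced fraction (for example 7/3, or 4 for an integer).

1. D_x = 1  [[BC ⟂ CD ⇒ 2y-6=0] ∩ [|D−(2, 3)|²=1]]
2. D_y = 3  [[BC ⟂ CD ⇒ 2y-6=0] ∩ [|D−(2, 3)|²=1]]
   so D = (1, 3)
3. A_x = 1  [[AB ⟂ BC ⇒ -2y+2=0] ∩ [|A−(2, 1)|²=1]]
4. A_y = 1  [[AB ⟂ BC ⇒ -2y+2=0] ∩ [|A−(2, 1)|²=1]]
   so A = (1, 1)

D = (1, 3)
A = (1, 1)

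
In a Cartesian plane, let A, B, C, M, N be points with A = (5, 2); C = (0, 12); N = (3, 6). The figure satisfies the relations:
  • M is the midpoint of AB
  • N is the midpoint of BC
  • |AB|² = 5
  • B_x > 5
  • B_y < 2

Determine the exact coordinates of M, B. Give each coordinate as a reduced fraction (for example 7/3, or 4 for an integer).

1. B_x = 6  [B = 2·N−C = 2·(3, 6)−(0, 12)]
2. B_y = 0  [B = 2·N−C = 2·(3, 6)−(0, 12)]
   so B = (6, 0)
3. M_x = 11/2  [2·M = A+B = (5, 2)+(6, 0)]
4. M_y = 1  [2·M = A+B = (5, 2)+(6, 0)]
   so M = (11/2, 1)

M = (11/2, 1)
B = (6, 0)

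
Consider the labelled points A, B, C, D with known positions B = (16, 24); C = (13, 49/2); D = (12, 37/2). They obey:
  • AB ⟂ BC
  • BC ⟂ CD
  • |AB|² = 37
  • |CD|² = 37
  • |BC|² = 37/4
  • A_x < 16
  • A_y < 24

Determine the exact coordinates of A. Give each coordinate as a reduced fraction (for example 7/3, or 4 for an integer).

1. A_x = 15  [[AB ⟂ BC ⇒ 3x-1/2y-36=0] ∩ [|A−(16, 24)|²=37]]
2. A_y = 18  [[AB ⟂ BC ⇒ 3x-1/2y-36=0] ∩ [|A−(16, 24)|²=37]]
   so A = (15, 18)

A = (15, 18)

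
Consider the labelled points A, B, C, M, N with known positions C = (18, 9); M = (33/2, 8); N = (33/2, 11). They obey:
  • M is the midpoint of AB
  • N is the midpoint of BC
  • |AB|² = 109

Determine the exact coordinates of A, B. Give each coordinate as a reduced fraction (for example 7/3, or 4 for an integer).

1. B_x = 15  [B = 2·N−C = 2·(33/2, 11)−(18, 9)]
2. B_y = 13  [B = 2·N−C = 2·(33/2, 11)−(18, 9)]
   so B = (15, 13)
3. A_x = 18  [A = 2·M−B = 2·(33/2, 8)−(15, 13)]
4. A_y = 3  [A = 2·M−B = 2·(33/2, 8)−(15, 13)]
   so A = (18, 3)

A = (18, 3)
B = (15, 13)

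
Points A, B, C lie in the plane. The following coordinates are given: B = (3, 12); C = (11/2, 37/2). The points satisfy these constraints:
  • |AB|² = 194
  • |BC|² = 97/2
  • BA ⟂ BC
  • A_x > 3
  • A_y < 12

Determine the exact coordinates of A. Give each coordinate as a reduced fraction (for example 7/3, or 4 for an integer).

1. A_x = 16  [[BA ⟂ BC ⇒ 5/2x+13/2y-171/2=0] ∩ [|A−(3, 12)|²=194]]
2. A_y = 7  [[BA ⟂ BC ⇒ 5/2x+13/2y-171/2=0] ∩ [|A−(3, 12)|²=194]]
   so A = (16, 7)

A = (16, 7)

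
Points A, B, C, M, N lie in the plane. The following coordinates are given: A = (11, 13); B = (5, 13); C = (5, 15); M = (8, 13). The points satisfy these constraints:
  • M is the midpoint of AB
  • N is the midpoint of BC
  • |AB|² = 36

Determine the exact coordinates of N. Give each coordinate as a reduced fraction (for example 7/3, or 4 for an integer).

N = (5, 14)

1. N_x = 5  [2·N = B+C = (5, 13)+(5, 15)]
2. N_y = 14  [2·N = B+C = (5, 13)+(5, 15)]
   so N = (5, 14)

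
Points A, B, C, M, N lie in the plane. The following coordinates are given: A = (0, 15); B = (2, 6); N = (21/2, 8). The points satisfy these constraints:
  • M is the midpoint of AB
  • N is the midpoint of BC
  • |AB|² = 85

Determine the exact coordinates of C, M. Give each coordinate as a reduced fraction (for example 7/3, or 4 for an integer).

1. M_x = 1  [2·M = A+B = (0, 15)+(2, 6)]
2. M_y = 21/2  [2·M = A+B = (0, 15)+(2, 6)]
   so M = (1, 21/2)
3. C_x = 19  [C = 2·N−B = 2·(21/2, 8)−(2, 6)]
4. C_y = 10  [C = 2·N−B = 2·(21/2, 8)−(2, 6)]
   so C = (19, 10)

C = (19, 10)
M = (1, 21/2)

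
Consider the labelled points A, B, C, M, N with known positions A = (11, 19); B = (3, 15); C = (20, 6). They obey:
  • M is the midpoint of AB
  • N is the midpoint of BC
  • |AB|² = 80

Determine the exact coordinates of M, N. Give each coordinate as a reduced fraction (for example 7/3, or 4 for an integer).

M = (7, 17)
N = (23/2, 21/2)

1. M_x = 7  [2·M = A+B = (11, 19)+(3, 15)]
2. M_y = 17  [2·M = A+B = (11, 19)+(3, 15)]
   so M = (7, 17)
3. N_x = 23/2  [2·N = B+C = (3, 15)+(20, 6)]
4. N_y = 21/2  [2·N = B+C = (3, 15)+(20, 6)]
   so N = (23/2, 21/2)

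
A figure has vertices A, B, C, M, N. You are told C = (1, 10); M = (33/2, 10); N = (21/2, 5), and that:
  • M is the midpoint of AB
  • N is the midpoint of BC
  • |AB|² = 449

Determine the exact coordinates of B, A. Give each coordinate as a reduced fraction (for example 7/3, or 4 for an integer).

1. B_x = 20  [B = 2·N−C = 2·(21/2, 5)−(1, 10)]
2. B_y = 0  [B = 2·N−C = 2·(21/2, 5)−(1, 10)]
   so B = (20, 0)
3. A_x = 13  [A = 2·M−B = 2·(33/2, 10)−(20, 0)]
4. A_y = 20  [A = 2·M−B = 2·(33/2, 10)−(20, 0)]
   so A = (13, 20)

B = (20, 0)
A = (13, 20)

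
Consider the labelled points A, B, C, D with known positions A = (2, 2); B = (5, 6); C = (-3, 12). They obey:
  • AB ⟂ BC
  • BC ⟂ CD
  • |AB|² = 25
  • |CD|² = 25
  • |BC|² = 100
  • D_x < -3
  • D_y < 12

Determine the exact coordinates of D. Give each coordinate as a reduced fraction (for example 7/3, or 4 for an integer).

D = (-6, 8)

1. D_x = -6  [[BC ⟂ CD ⇒ -8x+6y-96=0] ∩ [|D−(-3, 12)|²=25]]
2. D_y = 8  [[BC ⟂ CD ⇒ -8x+6y-96=0] ∩ [|D−(-3, 12)|²=25]]
   so D = (-6, 8)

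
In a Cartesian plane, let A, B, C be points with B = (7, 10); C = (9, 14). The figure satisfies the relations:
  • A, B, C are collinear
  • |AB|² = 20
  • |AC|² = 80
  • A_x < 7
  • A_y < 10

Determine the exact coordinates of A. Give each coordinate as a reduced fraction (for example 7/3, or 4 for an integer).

A = (5, 6)

1. A_x = 5  [[A, B, C are collinear ⇒ -4x+2y+8=0] ∩ [|A−(7, 10)|²=20]]
2. A_y = 6  [[A, B, C are collinear ⇒ -4x+2y+8=0] ∩ [|A−(7, 10)|²=20]]
   so A = (5, 6)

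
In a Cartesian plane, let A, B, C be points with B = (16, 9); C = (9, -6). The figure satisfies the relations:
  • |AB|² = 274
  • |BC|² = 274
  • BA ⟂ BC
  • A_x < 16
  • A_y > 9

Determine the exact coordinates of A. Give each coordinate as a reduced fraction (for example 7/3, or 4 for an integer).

1. A_x = 1  [[BA ⟂ BC ⇒ -7x-15y+247=0] ∩ [|A−(16, 9)|²=274]]
2. A_y = 16  [[BA ⟂ BC ⇒ -7x-15y+247=0] ∩ [|A−(16, 9)|²=274]]
   so A = (1, 16)

A = (1, 16)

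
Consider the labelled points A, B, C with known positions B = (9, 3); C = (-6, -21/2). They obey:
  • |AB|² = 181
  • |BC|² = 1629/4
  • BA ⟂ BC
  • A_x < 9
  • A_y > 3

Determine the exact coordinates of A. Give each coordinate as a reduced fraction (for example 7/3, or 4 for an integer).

1. A_x = 0  [[BA ⟂ BC ⇒ -15x-27/2y+351/2=0] ∩ [|A−(9, 3)|²=181]]
2. A_y = 13  [[BA ⟂ BC ⇒ -15x-27/2y+351/2=0] ∩ [|A−(9, 3)|²=181]]
   so A = (0, 13)

A = (0, 13)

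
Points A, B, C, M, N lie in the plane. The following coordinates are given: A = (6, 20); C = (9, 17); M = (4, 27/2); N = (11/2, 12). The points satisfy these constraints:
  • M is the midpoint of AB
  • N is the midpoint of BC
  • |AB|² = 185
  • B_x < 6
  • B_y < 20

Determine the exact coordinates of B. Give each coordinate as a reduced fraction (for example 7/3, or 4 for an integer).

B = (2, 7)

1. B_x = 2  [B = 2·M−A = 2·(4, 27/2)−(6, 20)]
2. B_y = 7  [B = 2·M−A = 2·(4, 27/2)−(6, 20)]
   so B = (2, 7)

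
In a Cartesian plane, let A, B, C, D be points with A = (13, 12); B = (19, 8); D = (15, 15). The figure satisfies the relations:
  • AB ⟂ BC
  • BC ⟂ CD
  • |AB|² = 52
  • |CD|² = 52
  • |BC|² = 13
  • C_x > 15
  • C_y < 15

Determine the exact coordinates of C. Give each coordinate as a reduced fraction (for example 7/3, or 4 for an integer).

1. C_x = 21  [[AB ⟂ BC ⇒ 6x-4y-82=0] ∩ [|C−(15, 15)|²=52]]
2. C_y = 11  [[AB ⟂ BC ⇒ 6x-4y-82=0] ∩ [|C−(15, 15)|²=52]]
   so C = (21, 11)

C = (21, 11)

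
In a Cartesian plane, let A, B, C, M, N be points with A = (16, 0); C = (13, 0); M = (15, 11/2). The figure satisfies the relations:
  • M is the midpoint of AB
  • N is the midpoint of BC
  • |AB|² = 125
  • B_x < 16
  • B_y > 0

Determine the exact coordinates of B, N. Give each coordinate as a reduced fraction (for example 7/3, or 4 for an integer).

B = (14, 11)
N = (27/2, 11/2)

1. B_x = 14  [B = 2·M−A = 2·(15, 11/2)−(16, 0)]
2. B_y = 11  [B = 2·M−A = 2·(15, 11/2)−(16, 0)]
   so B = (14, 11)
3. N_x = 27/2  [2·N = B+C = (14, 11)+(13, 0)]
4. N_y = 11/2  [2·N = B+C = (14, 11)+(13, 0)]
   so N = (27/2, 11/2)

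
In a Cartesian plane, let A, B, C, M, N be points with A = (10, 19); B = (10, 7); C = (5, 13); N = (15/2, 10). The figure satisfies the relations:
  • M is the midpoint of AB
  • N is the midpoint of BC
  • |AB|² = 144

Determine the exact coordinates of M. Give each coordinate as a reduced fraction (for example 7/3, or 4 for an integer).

1. M_x = 10  [2·M = A+B = (10, 19)+(10, 7)]
2. M_y = 13  [2·M = A+B = (10, 19)+(10, 7)]
   so M = (10, 13)

M = (10, 13)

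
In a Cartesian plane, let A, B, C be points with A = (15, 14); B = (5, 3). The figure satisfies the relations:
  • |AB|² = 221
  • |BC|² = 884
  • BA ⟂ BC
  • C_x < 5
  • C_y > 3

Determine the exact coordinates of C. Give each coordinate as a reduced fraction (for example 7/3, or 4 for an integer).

C = (-17, 23)

1. C_x = -17  [[BA ⟂ BC ⇒ 10x+11y-83=0] ∩ [|C−(5, 3)|²=884]]
2. C_y = 23  [[BA ⟂ BC ⇒ 10x+11y-83=0] ∩ [|C−(5, 3)|²=884]]
   so C = (-17, 23)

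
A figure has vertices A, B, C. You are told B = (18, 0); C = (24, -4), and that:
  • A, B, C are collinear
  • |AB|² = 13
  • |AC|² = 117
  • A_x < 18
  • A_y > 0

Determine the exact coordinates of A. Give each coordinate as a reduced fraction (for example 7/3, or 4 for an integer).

A = (15, 2)

1. A_x = 15  [[A, B, C are collinear ⇒ 4x+6y-72=0] ∩ [|A−(18, 0)|²=13]]
2. A_y = 2  [[A, B, C are collinear ⇒ 4x+6y-72=0] ∩ [|A−(18, 0)|²=13]]
   so A = (15, 2)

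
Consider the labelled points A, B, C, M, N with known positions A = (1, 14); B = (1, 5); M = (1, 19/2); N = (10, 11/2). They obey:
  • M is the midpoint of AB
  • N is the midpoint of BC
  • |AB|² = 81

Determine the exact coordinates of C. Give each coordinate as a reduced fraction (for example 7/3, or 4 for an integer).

1. C_x = 19  [C = 2·N−B = 2·(10, 11/2)−(1, 5)]
2. C_y = 6  [C = 2·N−B = 2·(10, 11/2)−(1, 5)]
   so C = (19, 6)

C = (19, 6)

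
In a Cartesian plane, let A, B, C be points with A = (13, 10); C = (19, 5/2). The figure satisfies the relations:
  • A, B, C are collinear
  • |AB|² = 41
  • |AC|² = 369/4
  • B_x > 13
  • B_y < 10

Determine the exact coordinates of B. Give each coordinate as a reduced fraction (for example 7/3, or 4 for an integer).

B = (17, 5)

1. B_x = 17  [[A, B, C are collinear ⇒ -15/2x-6y+315/2=0] ∩ [|B−(13, 10)|²=41]]
2. B_y = 5  [[A, B, C are collinear ⇒ -15/2x-6y+315/2=0] ∩ [|B−(13, 10)|²=41]]
   so B = (17, 5)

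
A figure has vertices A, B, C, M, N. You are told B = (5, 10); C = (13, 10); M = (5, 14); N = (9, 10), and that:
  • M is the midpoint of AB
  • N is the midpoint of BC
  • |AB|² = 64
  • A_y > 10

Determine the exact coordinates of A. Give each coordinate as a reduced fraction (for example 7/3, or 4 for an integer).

A = (5, 18)

1. A_x = 5  [A = 2·M−B = 2·(5, 14)−(5, 10)]
2. A_y = 18  [A = 2·M−B = 2·(5, 14)−(5, 10)]
   so A = (5, 18)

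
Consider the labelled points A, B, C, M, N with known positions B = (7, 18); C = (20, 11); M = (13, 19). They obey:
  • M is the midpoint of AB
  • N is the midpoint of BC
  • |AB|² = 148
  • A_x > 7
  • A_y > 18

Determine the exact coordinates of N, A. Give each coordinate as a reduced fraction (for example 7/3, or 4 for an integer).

1. A_x = 19  [A = 2·M−B = 2·(13, 19)−(7, 18)]
2. A_y = 20  [A = 2·M−B = 2·(13, 19)−(7, 18)]
   so A = (19, 20)
3. N_x = 27/2  [2·N = B+C = (7, 18)+(20, 11)]
4. N_y = 29/2  [2·N = B+C = (7, 18)+(20, 11)]
   so N = (27/2, 29/2)

N = (27/2, 29/2)
A = (19, 20)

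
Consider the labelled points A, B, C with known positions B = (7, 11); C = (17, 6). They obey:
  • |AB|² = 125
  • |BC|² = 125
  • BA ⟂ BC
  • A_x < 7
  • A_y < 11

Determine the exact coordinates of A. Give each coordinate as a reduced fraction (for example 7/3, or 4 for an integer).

1. A_x = 2  [[BA ⟂ BC ⇒ 10x-5y-15=0] ∩ [|A−(7, 11)|²=125]]
2. A_y = 1  [[BA ⟂ BC ⇒ 10x-5y-15=0] ∩ [|A−(7, 11)|²=125]]
   so A = (2, 1)

A = (2, 1)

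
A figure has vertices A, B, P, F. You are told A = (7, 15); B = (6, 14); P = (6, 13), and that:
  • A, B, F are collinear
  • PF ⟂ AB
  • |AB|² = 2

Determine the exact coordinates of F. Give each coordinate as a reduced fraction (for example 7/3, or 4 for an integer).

1. F_x = 11/2  [[A, B, F are collinear ⇒ 1x-1y+8=0] ∩ [PF ⟂ AB ⇒ -1x-1y+19=0]]
2. F_y = 27/2  [[A, B, F are collinear ⇒ 1x-1y+8=0] ∩ [PF ⟂ AB ⇒ -1x-1y+19=0]]
   so F = (11/2, 27/2)

F = (11/2, 27/2)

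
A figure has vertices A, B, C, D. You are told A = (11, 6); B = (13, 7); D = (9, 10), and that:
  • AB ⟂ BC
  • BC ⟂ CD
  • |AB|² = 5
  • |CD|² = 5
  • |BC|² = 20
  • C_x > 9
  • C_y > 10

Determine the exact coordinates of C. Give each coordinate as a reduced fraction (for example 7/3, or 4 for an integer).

1. C_x = 11  [[AB ⟂ BC ⇒ 2x+1y-33=0] ∩ [|C−(9, 10)|²=5]]
2. C_y = 11  [[AB ⟂ BC ⇒ 2x+1y-33=0] ∩ [|C−(9, 10)|²=5]]
   so C = (11, 11)

C = (11, 11)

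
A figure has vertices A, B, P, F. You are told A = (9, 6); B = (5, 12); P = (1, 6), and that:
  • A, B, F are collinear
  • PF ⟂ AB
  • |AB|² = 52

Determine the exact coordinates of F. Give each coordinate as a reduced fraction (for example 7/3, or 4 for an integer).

1. F_x = 85/13  [[A, B, F are collinear ⇒ -6x-4y+78=0] ∩ [PF ⟂ AB ⇒ -4x+6y-32=0]]
2. F_y = 126/13  [[A, B, F are collinear ⇒ -6x-4y+78=0] ∩ [PF ⟂ AB ⇒ -4x+6y-32=0]]
   so F = (85/13, 126/13)

F = (85/13, 126/13)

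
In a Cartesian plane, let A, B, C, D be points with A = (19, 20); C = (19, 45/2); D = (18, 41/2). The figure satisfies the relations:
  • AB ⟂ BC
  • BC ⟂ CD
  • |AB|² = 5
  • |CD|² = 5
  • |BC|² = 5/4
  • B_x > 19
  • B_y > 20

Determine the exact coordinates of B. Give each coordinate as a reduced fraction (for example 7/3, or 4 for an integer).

1. B_x = 20  [[BC ⟂ CD ⇒ 1x+2y-64=0] ∩ [|B−(19, 20)|²=5]]
2. B_y = 22  [[BC ⟂ CD ⇒ 1x+2y-64=0] ∩ [|B−(19, 20)|²=5]]
   so B = (20, 22)

B = (20, 22)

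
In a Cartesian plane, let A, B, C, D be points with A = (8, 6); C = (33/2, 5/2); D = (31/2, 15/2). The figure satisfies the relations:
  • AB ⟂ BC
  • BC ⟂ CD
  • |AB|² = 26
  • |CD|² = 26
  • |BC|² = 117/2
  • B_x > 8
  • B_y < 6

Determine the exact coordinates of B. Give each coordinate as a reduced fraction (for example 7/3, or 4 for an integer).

1. B_x = 9  [[BC ⟂ CD ⇒ 1x-5y-4=0] ∩ [|B−(8, 6)|²=26]]
2. B_y = 1  [[BC ⟂ CD ⇒ 1x-5y-4=0] ∩ [|B−(8, 6)|²=26]]
   so B = (9, 1)

B = (9, 1)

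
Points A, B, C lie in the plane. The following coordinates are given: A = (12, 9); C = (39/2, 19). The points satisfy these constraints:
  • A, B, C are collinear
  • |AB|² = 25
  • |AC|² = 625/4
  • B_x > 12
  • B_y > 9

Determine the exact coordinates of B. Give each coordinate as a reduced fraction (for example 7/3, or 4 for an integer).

B = (15, 13)

1. B_x = 15  [[A, B, C are collinear ⇒ 10x-15/2y-105/2=0] ∩ [|B−(12, 9)|²=25]]
2. B_y = 13  [[A, B, C are collinear ⇒ 10x-15/2y-105/2=0] ∩ [|B−(12, 9)|²=25]]
   so B = (15, 13)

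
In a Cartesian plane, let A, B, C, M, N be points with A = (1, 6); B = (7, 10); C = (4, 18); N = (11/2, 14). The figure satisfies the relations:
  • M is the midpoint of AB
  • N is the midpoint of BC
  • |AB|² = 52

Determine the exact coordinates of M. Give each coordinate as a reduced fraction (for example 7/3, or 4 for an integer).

M = (4, 8)

1. M_x = 4  [2·M = A+B = (1, 6)+(7, 10)]
2. M_y = 8  [2·M = A+B = (1, 6)+(7, 10)]
   so M = (4, 8)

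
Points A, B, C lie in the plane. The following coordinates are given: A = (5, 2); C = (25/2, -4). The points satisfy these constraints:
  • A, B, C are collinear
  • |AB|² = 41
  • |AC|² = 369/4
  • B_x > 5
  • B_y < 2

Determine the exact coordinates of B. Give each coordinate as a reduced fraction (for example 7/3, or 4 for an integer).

1. B_x = 10  [[A, B, C are collinear ⇒ -6x-15/2y+45=0] ∩ [|B−(5, 2)|²=41]]
2. B_y = -2  [[A, B, C are collinear ⇒ -6x-15/2y+45=0] ∩ [|B−(5, 2)|²=41]]
   so B = (10, -2)

B = (10, -2)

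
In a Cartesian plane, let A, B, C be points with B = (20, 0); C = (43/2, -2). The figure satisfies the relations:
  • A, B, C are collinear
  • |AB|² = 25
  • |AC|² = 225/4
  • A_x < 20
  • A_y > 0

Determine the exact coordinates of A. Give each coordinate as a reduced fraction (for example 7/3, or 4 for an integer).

1. A_x = 17  [[A, B, C are collinear ⇒ 2x+3/2y-40=0] ∩ [|A−(20, 0)|²=25]]
2. A_y = 4  [[A, B, C are collinear ⇒ 2x+3/2y-40=0] ∩ [|A−(20, 0)|²=25]]
   so A = (17, 4)

A = (17, 4)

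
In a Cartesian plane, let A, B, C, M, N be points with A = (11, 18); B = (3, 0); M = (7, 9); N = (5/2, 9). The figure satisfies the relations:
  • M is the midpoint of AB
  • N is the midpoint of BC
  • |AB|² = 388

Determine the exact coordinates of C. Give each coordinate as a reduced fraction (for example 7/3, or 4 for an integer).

1. C_x = 2  [C = 2·N−B = 2·(5/2, 9)−(3, 0)]
2. C_y = 18  [C = 2·N−B = 2·(5/2, 9)−(3, 0)]
   so C = (2, 18)

C = (2, 18)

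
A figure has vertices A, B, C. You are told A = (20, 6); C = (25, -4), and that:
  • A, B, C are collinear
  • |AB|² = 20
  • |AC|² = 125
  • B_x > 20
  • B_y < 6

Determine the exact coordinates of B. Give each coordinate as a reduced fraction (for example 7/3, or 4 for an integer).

B = (22, 2)

1. B_x = 22  [[A, B, C are collinear ⇒ -10x-5y+230=0] ∩ [|B−(20, 6)|²=20]]
2. B_y = 2  [[A, B, C are collinear ⇒ -10x-5y+230=0] ∩ [|B−(20, 6)|²=20]]
   so B = (22, 2)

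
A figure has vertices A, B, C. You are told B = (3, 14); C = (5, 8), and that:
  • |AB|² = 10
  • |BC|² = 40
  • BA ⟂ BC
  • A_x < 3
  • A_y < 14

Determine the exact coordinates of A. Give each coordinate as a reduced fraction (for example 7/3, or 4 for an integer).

1. A_x = 0  [[BA ⟂ BC ⇒ 2x-6y+78=0] ∩ [|A−(3, 14)|²=10]]
2. A_y = 13  [[BA ⟂ BC ⇒ 2x-6y+78=0] ∩ [|A−(3, 14)|²=10]]
   so A = (0, 13)

A = (0, 13)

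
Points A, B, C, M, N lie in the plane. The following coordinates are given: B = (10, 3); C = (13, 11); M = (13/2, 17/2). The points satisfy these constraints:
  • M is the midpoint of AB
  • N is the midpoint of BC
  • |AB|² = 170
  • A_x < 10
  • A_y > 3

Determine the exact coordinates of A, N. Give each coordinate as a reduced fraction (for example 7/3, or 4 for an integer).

1. A_x = 3  [A = 2·M−B = 2·(13/2, 17/2)−(10, 3)]
2. A_y = 14  [A = 2·M−B = 2·(13/2, 17/2)−(10, 3)]
   so A = (3, 14)
3. N_x = 23/2  [2·N = B+C = (10, 3)+(13, 11)]
4. N_y = 7  [2·N = B+C = (10, 3)+(13, 11)]
   so N = (23/2, 7)

A = (3, 14)
N = (23/2, 7)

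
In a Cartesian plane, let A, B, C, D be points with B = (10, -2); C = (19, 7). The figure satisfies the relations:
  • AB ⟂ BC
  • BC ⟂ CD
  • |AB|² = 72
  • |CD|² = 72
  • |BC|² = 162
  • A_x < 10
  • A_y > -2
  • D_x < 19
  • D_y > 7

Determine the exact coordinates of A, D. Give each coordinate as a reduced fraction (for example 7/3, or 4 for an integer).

A = (4, 4)
D = (13, 13)

1. A_x = 4  [[AB ⟂ BC ⇒ -9x-9y+72=0] ∩ [|A−(10, -2)|²=72]]
2. A_y = 4  [[AB ⟂ BC ⇒ -9x-9y+72=0] ∩ [|A−(10, -2)|²=72]]
   so A = (4, 4)
3. D_x = 13  [[BC ⟂ CD ⇒ 9x+9y-234=0] ∩ [|D−(19, 7)|²=72]]
4. D_y = 13  [[BC ⟂ CD ⇒ 9x+9y-234=0] ∩ [|D−(19, 7)|²=72]]
   so D = (13, 13)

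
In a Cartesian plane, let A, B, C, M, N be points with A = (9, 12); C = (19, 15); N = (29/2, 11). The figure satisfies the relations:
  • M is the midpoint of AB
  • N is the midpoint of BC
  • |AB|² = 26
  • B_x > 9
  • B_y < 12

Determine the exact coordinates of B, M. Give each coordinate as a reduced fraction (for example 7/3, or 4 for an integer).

1. B_x = 10  [B = 2·N−C = 2·(29/2, 11)−(19, 15)]
2. B_y = 7  [B = 2·N−C = 2·(29/2, 11)−(19, 15)]
   so B = (10, 7)
3. M_x = 19/2  [2·M = A+B = (9, 12)+(10, 7)]
4. M_y = 19/2  [2·M = A+B = (9, 12)+(10, 7)]
   so M = (19/2, 19/2)

B = (10, 7)
M = (19/2, 19/2)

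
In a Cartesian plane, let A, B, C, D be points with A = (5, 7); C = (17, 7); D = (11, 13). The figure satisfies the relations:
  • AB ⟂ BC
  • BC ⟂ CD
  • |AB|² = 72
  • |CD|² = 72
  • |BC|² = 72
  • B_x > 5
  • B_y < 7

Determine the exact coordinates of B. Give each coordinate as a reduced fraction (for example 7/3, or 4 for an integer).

B = (11, 1)

1. B_x = 11  [[BC ⟂ CD ⇒ 6x-6y-60=0] ∩ [|B−(5, 7)|²=72]]
2. B_y = 1  [[BC ⟂ CD ⇒ 6x-6y-60=0] ∩ [|B−(5, 7)|²=72]]
   so B = (11, 1)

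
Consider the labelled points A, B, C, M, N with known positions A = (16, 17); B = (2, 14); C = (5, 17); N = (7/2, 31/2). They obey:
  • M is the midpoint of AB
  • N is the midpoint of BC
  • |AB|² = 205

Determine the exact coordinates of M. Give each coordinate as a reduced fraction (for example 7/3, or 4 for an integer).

1. M_x = 9  [2·M = A+B = (16, 17)+(2, 14)]
2. M_y = 31/2  [2·M = A+B = (16, 17)+(2, 14)]
   so M = (9, 31/2)

M = (9, 31/2)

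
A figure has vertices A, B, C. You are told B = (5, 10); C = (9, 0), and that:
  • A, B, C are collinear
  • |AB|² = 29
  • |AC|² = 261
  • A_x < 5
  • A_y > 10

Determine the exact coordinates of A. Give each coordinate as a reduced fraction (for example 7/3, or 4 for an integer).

A = (3, 15)

1. A_x = 3  [[A, B, C are collinear ⇒ 10x+4y-90=0] ∩ [|A−(5, 10)|²=29]]
2. A_y = 15  [[A, B, C are collinear ⇒ 10x+4y-90=0] ∩ [|A−(5, 10)|²=29]]
   so A = (3, 15)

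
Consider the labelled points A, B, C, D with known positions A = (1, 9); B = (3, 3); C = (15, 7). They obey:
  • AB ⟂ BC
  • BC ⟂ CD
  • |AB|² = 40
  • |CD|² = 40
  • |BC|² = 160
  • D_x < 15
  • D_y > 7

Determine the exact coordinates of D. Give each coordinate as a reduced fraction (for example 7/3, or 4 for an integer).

D = (13, 13)

1. D_x = 13  [[BC ⟂ CD ⇒ 12x+4y-208=0] ∩ [|D−(15, 7)|²=40]]
2. D_y = 13  [[BC ⟂ CD ⇒ 12x+4y-208=0] ∩ [|D−(15, 7)|²=40]]
   so D = (13, 13)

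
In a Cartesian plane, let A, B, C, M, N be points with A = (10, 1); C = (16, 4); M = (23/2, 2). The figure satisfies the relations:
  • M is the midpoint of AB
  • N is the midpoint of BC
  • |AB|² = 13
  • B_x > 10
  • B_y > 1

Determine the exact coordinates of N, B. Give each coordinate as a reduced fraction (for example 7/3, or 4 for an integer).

1. B_x = 13  [B = 2·M−A = 2·(23/2, 2)−(10, 1)]
2. B_y = 3  [B = 2·M−A = 2·(23/2, 2)−(10, 1)]
   so B = (13, 3)
3. N_x = 29/2  [2·N = B+C = (13, 3)+(16, 4)]
4. N_y = 7/2  [2·N = B+C = (13, 3)+(16, 4)]
   so N = (29/2, 7/2)

N = (29/2, 7/2)
B = (13, 3)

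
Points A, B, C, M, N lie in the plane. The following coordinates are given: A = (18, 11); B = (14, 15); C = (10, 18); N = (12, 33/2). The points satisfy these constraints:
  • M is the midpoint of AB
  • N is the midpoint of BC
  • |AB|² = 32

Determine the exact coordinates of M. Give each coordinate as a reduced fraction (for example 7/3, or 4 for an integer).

1. M_x = 16  [2·M = A+B = (18, 11)+(14, 15)]
2. M_y = 13  [2·M = A+B = (18, 11)+(14, 15)]
   so M = (16, 13)

M = (16, 13)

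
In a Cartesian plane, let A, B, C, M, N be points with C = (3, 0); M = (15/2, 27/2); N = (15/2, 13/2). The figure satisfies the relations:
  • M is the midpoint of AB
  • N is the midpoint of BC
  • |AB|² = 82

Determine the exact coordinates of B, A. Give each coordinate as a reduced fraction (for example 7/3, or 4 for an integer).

B = (12, 13)
A = (3, 14)

1. B_x = 12  [B = 2·N−C = 2·(15/2, 13/2)−(3, 0)]
2. B_y = 13  [B = 2·N−C = 2·(15/2, 13/2)−(3, 0)]
   so B = (12, 13)
3. A_x = 3  [A = 2·M−B = 2·(15/2, 27/2)−(12, 13)]
4. A_y = 14  [A = 2·M−B = 2·(15/2, 27/2)−(12, 13)]
   so A = (3, 14)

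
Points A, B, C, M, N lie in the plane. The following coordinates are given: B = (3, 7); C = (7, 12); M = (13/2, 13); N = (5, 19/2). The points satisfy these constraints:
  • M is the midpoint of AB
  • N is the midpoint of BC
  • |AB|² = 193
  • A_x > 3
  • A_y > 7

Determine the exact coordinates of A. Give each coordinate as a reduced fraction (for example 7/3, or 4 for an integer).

A = (10, 19)

1. A_x = 10  [A = 2·M−B = 2·(13/2, 13)−(3, 7)]
2. A_y = 19  [A = 2·M−B = 2·(13/2, 13)−(3, 7)]
   so A = (10, 19)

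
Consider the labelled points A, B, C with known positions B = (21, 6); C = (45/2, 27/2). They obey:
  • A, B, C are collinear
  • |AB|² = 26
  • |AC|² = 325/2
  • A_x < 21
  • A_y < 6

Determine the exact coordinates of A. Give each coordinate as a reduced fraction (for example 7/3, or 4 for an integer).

1. A_x = 20  [[A, B, C are collinear ⇒ -15/2x+3/2y+297/2=0] ∩ [|A−(21, 6)|²=26]]
2. A_y = 1  [[A, B, C are collinear ⇒ -15/2x+3/2y+297/2=0] ∩ [|A−(21, 6)|²=26]]
   so A = (20, 1)

A = (20, 1)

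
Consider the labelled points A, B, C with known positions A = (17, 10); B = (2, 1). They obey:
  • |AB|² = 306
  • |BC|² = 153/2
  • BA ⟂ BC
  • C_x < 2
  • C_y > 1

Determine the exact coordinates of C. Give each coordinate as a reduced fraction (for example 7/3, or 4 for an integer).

1. C_x = -5/2  [[BA ⟂ BC ⇒ 15x+9y-39=0] ∩ [|C−(2, 1)|²=153/2]]
2. C_y = 17/2  [[BA ⟂ BC ⇒ 15x+9y-39=0] ∩ [|C−(2, 1)|²=153/2]]
   so C = (-5/2, 17/2)

C = (-5/2, 17/2)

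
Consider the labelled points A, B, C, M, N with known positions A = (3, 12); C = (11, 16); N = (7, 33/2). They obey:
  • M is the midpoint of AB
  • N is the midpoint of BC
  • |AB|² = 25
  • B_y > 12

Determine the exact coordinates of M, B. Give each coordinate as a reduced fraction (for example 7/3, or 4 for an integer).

1. B_x = 3  [B = 2·N−C = 2·(7, 33/2)−(11, 16)]
2. B_y = 17  [B = 2·N−C = 2·(7, 33/2)−(11, 16)]
   so B = (3, 17)
3. M_x = 3  [2·M = A+B = (3, 12)+(3, 17)]
4. M_y = 29/2  [2·M = A+B = (3, 12)+(3, 17)]
   so M = (3, 29/2)

M = (3, 29/2)
B = (3, 17)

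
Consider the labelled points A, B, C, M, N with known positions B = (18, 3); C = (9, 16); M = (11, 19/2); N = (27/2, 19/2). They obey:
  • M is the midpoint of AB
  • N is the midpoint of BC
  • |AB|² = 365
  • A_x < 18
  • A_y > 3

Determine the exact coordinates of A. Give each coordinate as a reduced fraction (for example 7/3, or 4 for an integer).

1. A_x = 4  [A = 2·M−B = 2·(11, 19/2)−(18, 3)]
2. A_y = 16  [A = 2·M−B = 2·(11, 19/2)−(18, 3)]
   so A = (4, 16)

A = (4, 16)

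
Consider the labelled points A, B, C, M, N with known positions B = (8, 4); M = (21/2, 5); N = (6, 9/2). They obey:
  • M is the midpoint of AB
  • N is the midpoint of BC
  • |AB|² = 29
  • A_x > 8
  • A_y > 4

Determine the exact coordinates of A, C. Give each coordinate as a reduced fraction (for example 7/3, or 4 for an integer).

1. A_x = 13  [A = 2·M−B = 2·(21/2, 5)−(8, 4)]
2. A_y = 6  [A = 2·M−B = 2·(21/2, 5)−(8, 4)]
   so A = (13, 6)
3. C_x = 4  [C = 2·N−B = 2·(6, 9/2)−(8, 4)]
4. C_y = 5  [C = 2·N−B = 2·(6, 9/2)−(8, 4)]
   so C = (4, 5)

A = (13, 6)
C = (4, 5)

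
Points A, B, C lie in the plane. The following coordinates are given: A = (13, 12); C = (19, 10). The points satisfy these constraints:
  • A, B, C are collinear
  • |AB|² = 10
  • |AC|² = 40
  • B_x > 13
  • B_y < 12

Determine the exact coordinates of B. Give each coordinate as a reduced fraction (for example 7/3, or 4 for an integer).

1. B_x = 16  [[A, B, C are collinear ⇒ -2x-6y+98=0] ∩ [|B−(13, 12)|²=10]]
2. B_y = 11  [[A, B, C are collinear ⇒ -2x-6y+98=0] ∩ [|B−(13, 12)|²=10]]
   so B = (16, 11)

B = (16, 11)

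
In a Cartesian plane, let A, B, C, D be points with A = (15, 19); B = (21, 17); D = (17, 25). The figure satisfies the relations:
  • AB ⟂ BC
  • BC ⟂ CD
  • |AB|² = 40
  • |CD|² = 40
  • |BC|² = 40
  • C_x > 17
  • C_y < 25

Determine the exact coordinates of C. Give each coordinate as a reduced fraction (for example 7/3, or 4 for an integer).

C = (23, 23)

1. C_x = 23  [[AB ⟂ BC ⇒ 6x-2y-92=0] ∩ [|C−(17, 25)|²=40]]
2. C_y = 23  [[AB ⟂ BC ⇒ 6x-2y-92=0] ∩ [|C−(17, 25)|²=40]]
   so C = (23, 23)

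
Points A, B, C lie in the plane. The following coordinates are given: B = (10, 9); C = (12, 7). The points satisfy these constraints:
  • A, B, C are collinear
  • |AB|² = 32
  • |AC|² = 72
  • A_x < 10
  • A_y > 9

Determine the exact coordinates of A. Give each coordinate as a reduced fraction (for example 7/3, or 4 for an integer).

A = (6, 13)

1. A_x = 6  [[A, B, C are collinear ⇒ 2x+2y-38=0] ∩ [|A−(10, 9)|²=32]]
2. A_y = 13  [[A, B, C are collinear ⇒ 2x+2y-38=0] ∩ [|A−(10, 9)|²=32]]
   so A = (6, 13)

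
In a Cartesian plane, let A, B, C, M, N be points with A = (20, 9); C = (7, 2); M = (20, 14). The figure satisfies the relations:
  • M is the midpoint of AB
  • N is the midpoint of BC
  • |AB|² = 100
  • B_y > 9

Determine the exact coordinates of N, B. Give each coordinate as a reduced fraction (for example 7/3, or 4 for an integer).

1. B_x = 20  [B = 2·M−A = 2·(20, 14)−(20, 9)]
2. B_y = 19  [B = 2·M−A = 2·(20, 14)−(20, 9)]
   so B = (20, 19)
3. N_x = 27/2  [2·N = B+C = (20, 19)+(7, 2)]
4. N_y = 21/2  [2·N = B+C = (20, 19)+(7, 2)]
   so N = (27/2, 21/2)

N = (27/2, 21/2)
B = (20, 19)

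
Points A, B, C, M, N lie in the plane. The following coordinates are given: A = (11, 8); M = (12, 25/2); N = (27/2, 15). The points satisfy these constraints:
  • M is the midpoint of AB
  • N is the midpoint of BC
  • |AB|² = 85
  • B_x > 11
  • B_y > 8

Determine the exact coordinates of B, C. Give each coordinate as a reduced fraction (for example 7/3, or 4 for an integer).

1. B_x = 13  [B = 2·M−A = 2·(12, 25/2)−(11, 8)]
2. B_y = 17  [B = 2·M−A = 2·(12, 25/2)−(11, 8)]
   so B = (13, 17)
3. C_x = 14  [C = 2·N−B = 2·(27/2, 15)−(13, 17)]
4. C_y = 13  [C = 2·N−B = 2·(27/2, 15)−(13, 17)]
   so C = (14, 13)

B = (13, 17)
C = (14, 13)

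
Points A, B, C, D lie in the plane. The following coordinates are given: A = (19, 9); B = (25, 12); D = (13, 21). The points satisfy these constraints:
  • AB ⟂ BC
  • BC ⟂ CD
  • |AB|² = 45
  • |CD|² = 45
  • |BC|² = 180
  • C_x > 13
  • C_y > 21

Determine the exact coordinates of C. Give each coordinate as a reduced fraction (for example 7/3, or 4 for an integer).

1. C_x = 19  [[AB ⟂ BC ⇒ 6x+3y-186=0] ∩ [|C−(13, 21)|²=45]]
2. C_y = 24  [[AB ⟂ BC ⇒ 6x+3y-186=0] ∩ [|C−(13, 21)|²=45]]
   so C = (19, 24)

C = (19, 24)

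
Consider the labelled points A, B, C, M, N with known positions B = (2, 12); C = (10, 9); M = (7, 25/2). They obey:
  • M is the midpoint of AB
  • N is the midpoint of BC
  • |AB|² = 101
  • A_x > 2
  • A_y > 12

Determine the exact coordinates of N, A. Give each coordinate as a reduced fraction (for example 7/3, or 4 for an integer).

N = (6, 21/2)
A = (12, 13)

1. A_x = 12  [A = 2·M−B = 2·(7, 25/2)−(2, 12)]
2. A_y = 13  [A = 2·M−B = 2·(7, 25/2)−(2, 12)]
   so A = (12, 13)
3. N_x = 6  [2·N = B+C = (2, 12)+(10, 9)]
4. N_y = 21/2  [2·N = B+C = (2, 12)+(10, 9)]
   so N = (6, 21/2)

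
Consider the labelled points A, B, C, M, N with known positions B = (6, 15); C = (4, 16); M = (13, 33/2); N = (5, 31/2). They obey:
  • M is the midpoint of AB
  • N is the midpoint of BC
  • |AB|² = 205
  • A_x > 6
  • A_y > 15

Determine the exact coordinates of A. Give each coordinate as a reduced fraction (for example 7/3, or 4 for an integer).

A = (20, 18)

1. A_x = 20  [A = 2·M−B = 2·(13, 33/2)−(6, 15)]
2. A_y = 18  [A = 2·M−B = 2·(13, 33/2)−(6, 15)]
   so A = (20, 18)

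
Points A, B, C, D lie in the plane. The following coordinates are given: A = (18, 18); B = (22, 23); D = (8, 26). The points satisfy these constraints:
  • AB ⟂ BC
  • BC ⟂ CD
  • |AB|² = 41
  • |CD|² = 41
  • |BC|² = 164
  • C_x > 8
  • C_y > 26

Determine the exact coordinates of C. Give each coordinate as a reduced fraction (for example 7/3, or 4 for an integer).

C = (12, 31)

1. C_x = 12  [[AB ⟂ BC ⇒ 4x+5y-203=0] ∩ [|C−(8, 26)|²=41]]
2. C_y = 31  [[AB ⟂ BC ⇒ 4x+5y-203=0] ∩ [|C−(8, 26)|²=41]]
   so C = (12, 31)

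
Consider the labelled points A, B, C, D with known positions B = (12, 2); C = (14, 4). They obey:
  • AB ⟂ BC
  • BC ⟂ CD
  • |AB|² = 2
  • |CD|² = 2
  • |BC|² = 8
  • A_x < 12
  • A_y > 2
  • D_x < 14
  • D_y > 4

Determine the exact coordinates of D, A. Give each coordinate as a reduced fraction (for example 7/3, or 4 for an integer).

D = (13, 5)
A = (11, 3)

1. D_x = 13  [[BC ⟂ CD ⇒ 2x+2y-36=0] ∩ [|D−(14, 4)|²=2]]
2. D_y = 5  [[BC ⟂ CD ⇒ 2x+2y-36=0] ∩ [|D−(14, 4)|²=2]]
   so D = (13, 5)
3. A_x = 11  [[AB ⟂ BC ⇒ -2x-2y+28=0] ∩ [|A−(12, 2)|²=2]]
4. A_y = 3  [[AB ⟂ BC ⇒ -2x-2y+28=0] ∩ [|A−(12, 2)|²=2]]
   so A = (11, 3)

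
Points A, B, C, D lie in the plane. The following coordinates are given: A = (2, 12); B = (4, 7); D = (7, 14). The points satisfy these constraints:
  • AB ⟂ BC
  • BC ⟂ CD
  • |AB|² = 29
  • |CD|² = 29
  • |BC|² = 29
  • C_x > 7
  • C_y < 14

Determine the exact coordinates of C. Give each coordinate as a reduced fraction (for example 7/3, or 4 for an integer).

1. C_x = 9  [[AB ⟂ BC ⇒ 2x-5y+27=0] ∩ [|C−(7, 14)|²=29]]
2. C_y = 9  [[AB ⟂ BC ⇒ 2x-5y+27=0] ∩ [|C−(7, 14)|²=29]]
   so C = (9, 9)

C = (9, 9)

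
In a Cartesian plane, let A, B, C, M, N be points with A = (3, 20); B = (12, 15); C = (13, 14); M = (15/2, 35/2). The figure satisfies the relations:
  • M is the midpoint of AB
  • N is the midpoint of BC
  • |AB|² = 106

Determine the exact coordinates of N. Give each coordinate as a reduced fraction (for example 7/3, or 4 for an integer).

N = (25/2, 29/2)

1. N_x = 25/2  [2·N = B+C = (12, 15)+(13, 14)]
2. N_y = 29/2  [2·N = B+C = (12, 15)+(13, 14)]
   so N = (25/2, 29/2)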